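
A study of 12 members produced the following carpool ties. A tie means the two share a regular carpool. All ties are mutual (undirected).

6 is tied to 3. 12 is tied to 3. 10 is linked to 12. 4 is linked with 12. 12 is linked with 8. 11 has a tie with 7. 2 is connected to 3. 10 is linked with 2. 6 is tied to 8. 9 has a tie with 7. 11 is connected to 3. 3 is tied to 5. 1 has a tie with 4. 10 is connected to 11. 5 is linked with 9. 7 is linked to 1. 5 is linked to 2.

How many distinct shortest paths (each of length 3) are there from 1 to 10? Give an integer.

The shortest distance is 3. The length-3 paths are: 1–7–11–10; 1–4–12–10.
That gives 2 distinct shortest paths.

2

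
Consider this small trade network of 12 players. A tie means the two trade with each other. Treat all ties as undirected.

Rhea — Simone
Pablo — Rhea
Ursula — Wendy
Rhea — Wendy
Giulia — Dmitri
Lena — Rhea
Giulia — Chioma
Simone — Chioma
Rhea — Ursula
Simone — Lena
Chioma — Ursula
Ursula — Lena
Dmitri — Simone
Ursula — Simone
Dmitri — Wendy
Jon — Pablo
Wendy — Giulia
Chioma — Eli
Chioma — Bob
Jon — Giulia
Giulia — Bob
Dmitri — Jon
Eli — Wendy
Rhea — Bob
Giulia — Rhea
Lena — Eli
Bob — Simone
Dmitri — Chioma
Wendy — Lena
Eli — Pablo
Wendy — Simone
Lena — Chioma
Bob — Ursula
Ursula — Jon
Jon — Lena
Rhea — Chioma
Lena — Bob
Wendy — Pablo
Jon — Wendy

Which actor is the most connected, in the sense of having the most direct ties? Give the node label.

Wendy

Degrees — Bob:6, Chioma:8, Dmitri:5, Eli:4, Giulia:6, Jon:6, Lena:8, Pablo:4, Rhea:8, Simone:7, Ursula:7, Wendy:9.
The maximum is 9, attained only by Wendy.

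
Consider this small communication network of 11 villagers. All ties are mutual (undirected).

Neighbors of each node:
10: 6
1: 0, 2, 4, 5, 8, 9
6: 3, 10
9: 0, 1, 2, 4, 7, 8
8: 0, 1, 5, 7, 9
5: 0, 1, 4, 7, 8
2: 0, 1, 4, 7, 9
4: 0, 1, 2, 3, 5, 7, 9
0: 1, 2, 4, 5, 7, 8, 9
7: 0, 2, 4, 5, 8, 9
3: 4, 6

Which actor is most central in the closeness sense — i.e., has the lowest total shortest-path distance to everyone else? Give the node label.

4

Farness (sum of distances to all others) for each node — 0:16, 1:17, 2:18, 3:19, 4:14, 5:18, 6:26, 7:17, 8:21, 9:17, 10:35.
The smallest farness is 14, for 4, so 4 has the highest closeness.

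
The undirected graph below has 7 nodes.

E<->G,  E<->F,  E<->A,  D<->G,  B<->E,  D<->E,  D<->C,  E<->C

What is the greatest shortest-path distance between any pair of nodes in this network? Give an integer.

Eccentricity of each node (its greatest distance to any other): A:2, B:2, C:2, D:2, E:1, F:2, G:2.
The maximum eccentricity is 2, realized for instance by the pair A–D via A – E – D. So the diameter is 2.

2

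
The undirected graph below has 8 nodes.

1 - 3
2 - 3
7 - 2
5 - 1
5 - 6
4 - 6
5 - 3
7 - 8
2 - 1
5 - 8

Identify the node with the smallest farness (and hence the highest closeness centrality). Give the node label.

5

Farness (sum of distances to all others) for each node — 1:12, 2:14, 3:12, 4:20, 5:10, 6:14, 7:15, 8:13.
The smallest farness is 10, for 5, so 5 has the highest closeness.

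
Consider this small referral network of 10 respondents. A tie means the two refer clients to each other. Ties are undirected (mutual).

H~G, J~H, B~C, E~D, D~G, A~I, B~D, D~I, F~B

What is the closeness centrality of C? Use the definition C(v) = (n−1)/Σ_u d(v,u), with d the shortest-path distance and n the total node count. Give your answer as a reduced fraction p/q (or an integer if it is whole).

Distances from C: A:4, B:1, D:2, E:3, F:2, G:3, H:4, I:3, J:5. Sum = 27.
n = 10, so closeness = 9/27 = 1/3.

1/3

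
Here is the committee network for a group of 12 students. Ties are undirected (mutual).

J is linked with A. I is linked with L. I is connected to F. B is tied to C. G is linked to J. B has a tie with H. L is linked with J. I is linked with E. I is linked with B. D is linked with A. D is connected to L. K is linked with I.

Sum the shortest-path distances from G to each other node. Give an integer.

Distances from G: A:2, B:4, C:5, D:3, E:4, F:4, H:5, I:3, J:1, K:4, L:2.
Sum = 2 + 4 + 5 + 3 + 4 + 4 + 5 + 3 + 1 + 4 + 2 = 37.

37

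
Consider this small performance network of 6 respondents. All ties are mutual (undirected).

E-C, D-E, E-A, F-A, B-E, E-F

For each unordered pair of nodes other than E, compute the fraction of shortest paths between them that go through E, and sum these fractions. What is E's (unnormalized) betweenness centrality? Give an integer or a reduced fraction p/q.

9

Pairs whose geodesics pass through E — C–A: 1; C–B: 1; C–D: 1; C–F: 1; A–B: 1; A–D: 1; B–D: 1; B–F: 1; D–F: 1.
All other pairs contribute 0.
Summing the contributions gives betweenness(E) = 9.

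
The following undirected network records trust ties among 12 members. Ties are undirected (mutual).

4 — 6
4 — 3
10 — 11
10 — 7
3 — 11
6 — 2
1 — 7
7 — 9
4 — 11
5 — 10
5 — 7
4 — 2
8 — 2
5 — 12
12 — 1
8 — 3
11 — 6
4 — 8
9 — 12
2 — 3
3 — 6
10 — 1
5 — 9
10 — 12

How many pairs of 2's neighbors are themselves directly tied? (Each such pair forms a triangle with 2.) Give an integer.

2's neighbors: 3, 4, 6, and 8.
Neighbor pairs that are themselves tied: 2–3–4; 2–3–6; 2–3–8; 2–4–6; 2–4–8. Each forms one triangle with 2, for 5 in total.

5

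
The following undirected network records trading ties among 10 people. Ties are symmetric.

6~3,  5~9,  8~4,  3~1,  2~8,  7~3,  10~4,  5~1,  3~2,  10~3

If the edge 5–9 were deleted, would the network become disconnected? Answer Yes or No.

Without the 5–9 edge there is no alternate route between 5 and 9, so the network disconnects. It is a bridge.

Yes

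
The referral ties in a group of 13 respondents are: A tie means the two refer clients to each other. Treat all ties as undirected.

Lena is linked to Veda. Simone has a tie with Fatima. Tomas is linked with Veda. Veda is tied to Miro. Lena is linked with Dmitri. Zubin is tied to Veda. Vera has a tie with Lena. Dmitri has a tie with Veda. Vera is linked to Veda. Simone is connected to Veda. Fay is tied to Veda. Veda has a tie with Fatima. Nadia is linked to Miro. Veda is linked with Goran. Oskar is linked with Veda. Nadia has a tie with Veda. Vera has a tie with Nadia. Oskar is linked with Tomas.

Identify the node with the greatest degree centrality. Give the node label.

Degrees — Dmitri:2, Fatima:2, Fay:1, Goran:1, Lena:3, Miro:2, Nadia:3, Oskar:2, Simone:2, Tomas:2, Veda:12, Vera:3, Zubin:1.
The maximum is 12, attained only by Veda.

Veda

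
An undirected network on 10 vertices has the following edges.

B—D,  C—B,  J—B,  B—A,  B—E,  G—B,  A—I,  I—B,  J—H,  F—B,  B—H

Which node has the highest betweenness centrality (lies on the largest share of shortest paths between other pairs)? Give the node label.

B

Unnormalized betweenness of each node: A:0, B:34, C:0, D:0, E:0, F:0, G:0, H:0, I:0, J:0.
B has the largest value, 34, making it the main broker — the node through which the most shortest paths run.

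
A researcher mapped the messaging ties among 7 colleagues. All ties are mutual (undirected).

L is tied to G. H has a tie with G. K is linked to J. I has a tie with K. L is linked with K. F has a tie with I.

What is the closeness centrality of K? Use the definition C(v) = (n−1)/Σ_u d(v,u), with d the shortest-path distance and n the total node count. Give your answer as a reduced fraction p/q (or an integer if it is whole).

Distances from K: F:2, G:2, H:3, I:1, J:1, L:1. Sum = 10.
n = 7, so closeness = 6/10 = 3/5.

3/5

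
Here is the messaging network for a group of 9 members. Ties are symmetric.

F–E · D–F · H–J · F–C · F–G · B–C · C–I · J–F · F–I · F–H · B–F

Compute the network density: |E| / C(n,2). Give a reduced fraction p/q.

11/36

There are 11 edges and 9 nodes, so the maximum possible is C(9,2) = 36.
Density = 11/36.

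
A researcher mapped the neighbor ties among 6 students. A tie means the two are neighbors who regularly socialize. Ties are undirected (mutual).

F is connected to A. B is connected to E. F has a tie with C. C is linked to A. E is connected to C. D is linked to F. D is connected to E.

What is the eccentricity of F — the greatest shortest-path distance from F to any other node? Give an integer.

Distances from F: A:1, B:3, C:1, D:1, E:2.
The largest is 3 (to B), so the eccentricity of F is 3.

3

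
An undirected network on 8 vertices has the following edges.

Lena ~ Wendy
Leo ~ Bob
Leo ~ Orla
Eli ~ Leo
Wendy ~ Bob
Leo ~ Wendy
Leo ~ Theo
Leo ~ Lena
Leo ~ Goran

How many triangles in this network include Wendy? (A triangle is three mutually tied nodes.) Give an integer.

Wendy's neighbors: Bob, Lena, and Leo.
Neighbor pairs that are themselves tied: Wendy–Bob–Leo; Wendy–Lena–Leo. Each forms one triangle with Wendy, for 2 in total.

2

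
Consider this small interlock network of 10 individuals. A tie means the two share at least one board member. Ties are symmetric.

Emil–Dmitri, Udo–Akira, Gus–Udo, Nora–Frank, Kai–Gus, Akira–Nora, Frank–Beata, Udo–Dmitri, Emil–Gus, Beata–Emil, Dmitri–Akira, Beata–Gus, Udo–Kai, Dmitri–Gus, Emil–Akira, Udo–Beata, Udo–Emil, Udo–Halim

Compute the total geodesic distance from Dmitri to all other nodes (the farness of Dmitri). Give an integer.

15

Distances from Dmitri: Akira:1, Beata:2, Emil:1, Frank:3, Gus:1, Halim:2, Kai:2, Nora:2, Udo:1.
Sum = 1 + 2 + 1 + 3 + 1 + 2 + 2 + 2 + 1 = 15.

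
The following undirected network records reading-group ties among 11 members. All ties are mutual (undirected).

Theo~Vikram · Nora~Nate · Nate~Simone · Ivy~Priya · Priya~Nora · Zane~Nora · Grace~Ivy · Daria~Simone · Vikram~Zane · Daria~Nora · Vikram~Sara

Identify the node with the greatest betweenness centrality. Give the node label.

Nora

Unnormalized betweenness of each node: Daria:4, Grace:0, Ivy:9, Nate:4, Nora:67/2, Priya:16, Sara:0, Simone:1/2, Theo:0, Vikram:17, Zane:21.
Nora has the largest value, 67/2, making it the main broker — the node through which the most shortest paths run.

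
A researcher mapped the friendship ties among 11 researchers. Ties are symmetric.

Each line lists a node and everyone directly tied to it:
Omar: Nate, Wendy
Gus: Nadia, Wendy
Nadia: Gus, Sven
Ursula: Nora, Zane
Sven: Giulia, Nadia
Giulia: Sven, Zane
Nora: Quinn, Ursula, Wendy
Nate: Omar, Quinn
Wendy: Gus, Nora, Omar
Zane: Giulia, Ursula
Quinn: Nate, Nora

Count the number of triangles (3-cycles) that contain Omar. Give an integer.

0

Omar's neighbors are Nate and Wendy, but none of them are tied to each other, so no triangle contains Omar.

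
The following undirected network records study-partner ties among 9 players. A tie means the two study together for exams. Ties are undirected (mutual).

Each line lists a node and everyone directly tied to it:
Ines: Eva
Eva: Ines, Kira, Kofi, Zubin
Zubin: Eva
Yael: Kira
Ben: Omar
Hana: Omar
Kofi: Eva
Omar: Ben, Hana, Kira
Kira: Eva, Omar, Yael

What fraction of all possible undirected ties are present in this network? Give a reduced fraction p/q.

2/9

There are 8 edges and 9 nodes, so the maximum possible is C(9,2) = 36.
Density = 8/36 = 2/9.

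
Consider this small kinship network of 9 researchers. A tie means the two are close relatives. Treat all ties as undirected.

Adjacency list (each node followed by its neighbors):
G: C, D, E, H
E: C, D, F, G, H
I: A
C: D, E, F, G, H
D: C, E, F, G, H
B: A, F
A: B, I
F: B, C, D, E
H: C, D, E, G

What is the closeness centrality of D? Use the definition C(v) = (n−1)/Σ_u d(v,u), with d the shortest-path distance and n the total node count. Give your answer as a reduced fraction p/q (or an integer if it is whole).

4/7

Distances from D: A:3, B:2, C:1, E:1, F:1, G:1, H:1, I:4. Sum = 14.
n = 9, so closeness = 8/14 = 4/7.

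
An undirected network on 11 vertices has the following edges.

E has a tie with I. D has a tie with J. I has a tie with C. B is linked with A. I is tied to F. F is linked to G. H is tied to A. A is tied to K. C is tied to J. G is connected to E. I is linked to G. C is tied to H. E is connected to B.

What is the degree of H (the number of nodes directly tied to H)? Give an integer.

2

H is directly tied to A and C. That is 2 neighbors, so the degree of H is 2.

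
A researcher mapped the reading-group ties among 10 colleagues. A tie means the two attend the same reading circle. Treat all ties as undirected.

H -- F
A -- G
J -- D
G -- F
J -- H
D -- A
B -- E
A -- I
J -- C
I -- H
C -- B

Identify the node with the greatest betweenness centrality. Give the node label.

J

Unnormalized betweenness of each node: A:11/2, B:8, C:14, D:6, E:0, F:3, G:3/2, H:23/2, I:1, J:39/2.
J has the largest value, 39/2, making it the main broker — the node through which the most shortest paths run.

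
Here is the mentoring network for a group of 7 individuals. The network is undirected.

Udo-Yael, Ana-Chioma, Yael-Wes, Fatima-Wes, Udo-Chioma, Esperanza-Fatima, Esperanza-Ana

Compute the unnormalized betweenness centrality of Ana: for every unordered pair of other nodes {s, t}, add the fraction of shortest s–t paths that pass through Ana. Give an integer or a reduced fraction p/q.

3

Pairs whose geodesics pass through Ana — Esperanza–Udo: 1; Esperanza–Chioma: 1; Fatima–Chioma: 1.
All other pairs contribute 0.
Summing the contributions gives betweenness(Ana) = 3.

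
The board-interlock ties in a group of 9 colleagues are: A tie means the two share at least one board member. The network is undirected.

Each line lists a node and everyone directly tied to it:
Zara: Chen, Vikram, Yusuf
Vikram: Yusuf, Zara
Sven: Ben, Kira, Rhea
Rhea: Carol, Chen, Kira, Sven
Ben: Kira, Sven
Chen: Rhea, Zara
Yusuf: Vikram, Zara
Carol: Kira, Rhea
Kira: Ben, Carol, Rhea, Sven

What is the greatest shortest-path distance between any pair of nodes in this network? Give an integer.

Eccentricity of each node (its greatest distance to any other): Ben:5, Carol:4, Chen:3, Kira:4, Rhea:3, Sven:4, Vikram:5, Yusuf:5, Zara:4.
The maximum eccentricity is 5, realized for instance by the pair Ben–Yusuf via Ben – Sven – Rhea – Chen – Zara – Yusuf. So the diameter is 5.

5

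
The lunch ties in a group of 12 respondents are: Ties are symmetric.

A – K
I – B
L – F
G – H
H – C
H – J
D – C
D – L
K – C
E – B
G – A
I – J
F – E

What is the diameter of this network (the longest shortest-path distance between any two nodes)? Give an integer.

Eccentricity of each node (its greatest distance to any other): A:6, B:5, C:4, D:4, E:6, F:5, G:5, H:4, I:4, J:4, K:5, L:4.
The maximum eccentricity is 6, realized for instance by the pair A–E via A – G – H – J – I – B – E. So the diameter is 6.

6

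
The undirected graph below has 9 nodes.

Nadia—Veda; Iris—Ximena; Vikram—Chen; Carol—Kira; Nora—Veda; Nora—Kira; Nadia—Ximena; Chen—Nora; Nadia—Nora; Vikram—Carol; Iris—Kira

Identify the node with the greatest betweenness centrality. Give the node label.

Unnormalized betweenness of each node: Carol:5/2, Chen:7/2, Iris:5/2, Kira:9, Nadia:4, Nora:12, Veda:0, Vikram:1, Ximena:3/2.
Nora has the largest value, 12, making it the main broker — the node through which the most shortest paths run.

Nora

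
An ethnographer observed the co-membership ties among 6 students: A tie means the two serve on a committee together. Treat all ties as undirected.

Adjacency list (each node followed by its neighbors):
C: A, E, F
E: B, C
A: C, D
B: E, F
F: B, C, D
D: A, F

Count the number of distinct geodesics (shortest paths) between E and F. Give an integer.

The shortest distance is 2. The length-2 paths are: E–B–F; E–C–F.
That gives 2 distinct shortest paths.

2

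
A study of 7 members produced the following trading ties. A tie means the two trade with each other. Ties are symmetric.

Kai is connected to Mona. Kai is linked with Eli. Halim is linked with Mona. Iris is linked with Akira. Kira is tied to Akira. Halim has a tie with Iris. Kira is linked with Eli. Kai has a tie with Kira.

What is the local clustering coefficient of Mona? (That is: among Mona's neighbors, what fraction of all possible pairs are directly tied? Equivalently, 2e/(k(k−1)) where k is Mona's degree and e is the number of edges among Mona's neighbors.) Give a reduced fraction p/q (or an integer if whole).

0

Mona's neighbors: Halim and Kai (k = 2).
Possible neighbor pairs: C(2,2) = 1. Edges among them: none → e = 0.
Clustering(Mona) = 0/1.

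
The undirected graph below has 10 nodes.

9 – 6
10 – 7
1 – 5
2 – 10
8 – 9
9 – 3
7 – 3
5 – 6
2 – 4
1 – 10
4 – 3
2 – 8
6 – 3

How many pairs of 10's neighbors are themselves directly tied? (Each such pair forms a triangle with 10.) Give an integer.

0

10's neighbors are 1, 2, and 7, but none of them are tied to each other, so no triangle contains 10.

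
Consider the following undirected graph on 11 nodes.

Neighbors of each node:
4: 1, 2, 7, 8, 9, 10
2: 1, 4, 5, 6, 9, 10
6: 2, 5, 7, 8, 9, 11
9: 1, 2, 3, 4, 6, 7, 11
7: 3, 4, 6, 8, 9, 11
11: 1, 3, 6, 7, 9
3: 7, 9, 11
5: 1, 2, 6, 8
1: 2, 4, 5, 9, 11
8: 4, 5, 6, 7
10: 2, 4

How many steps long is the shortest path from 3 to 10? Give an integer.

One shortest route is 3 – 9 – 4 – 10, which uses 3 edges, and at distance 2 from 3 we only reach {1, 2, 4, 6, 8}, which does not include 10. So d(3,10) = 3.

3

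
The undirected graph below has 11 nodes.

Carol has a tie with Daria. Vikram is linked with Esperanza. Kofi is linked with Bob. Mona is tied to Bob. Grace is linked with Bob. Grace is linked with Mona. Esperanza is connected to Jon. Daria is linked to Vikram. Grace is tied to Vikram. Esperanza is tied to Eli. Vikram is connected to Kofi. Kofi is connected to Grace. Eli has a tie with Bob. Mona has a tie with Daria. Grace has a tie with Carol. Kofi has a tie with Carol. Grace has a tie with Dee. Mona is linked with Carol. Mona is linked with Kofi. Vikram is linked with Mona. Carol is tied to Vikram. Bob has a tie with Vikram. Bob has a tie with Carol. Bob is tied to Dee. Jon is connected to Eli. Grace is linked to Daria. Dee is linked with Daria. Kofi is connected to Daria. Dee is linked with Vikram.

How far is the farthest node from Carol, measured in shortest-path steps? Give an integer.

Distances from Carol: Bob:1, Daria:1, Dee:2, Eli:2, Esperanza:2, Grace:1, Jon:3, Kofi:1, Mona:1, Vikram:1.
The largest is 3 (to Jon), so the eccentricity of Carol is 3.

3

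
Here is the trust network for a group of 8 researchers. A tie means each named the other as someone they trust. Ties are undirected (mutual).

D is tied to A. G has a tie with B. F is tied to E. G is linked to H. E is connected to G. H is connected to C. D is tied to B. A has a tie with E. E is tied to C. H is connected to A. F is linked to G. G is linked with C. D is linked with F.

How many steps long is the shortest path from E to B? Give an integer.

2

One shortest route is E – G – B, which uses 2 edges, and E and B are not directly tied, so nothing shorter exists. So d(E,B) = 2.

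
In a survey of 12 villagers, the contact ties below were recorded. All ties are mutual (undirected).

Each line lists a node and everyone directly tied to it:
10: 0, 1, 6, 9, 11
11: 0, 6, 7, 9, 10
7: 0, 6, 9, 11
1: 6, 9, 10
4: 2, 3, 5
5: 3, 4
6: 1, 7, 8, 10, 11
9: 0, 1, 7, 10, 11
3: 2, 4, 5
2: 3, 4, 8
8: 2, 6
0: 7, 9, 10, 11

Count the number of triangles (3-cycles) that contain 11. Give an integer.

11's neighbors: 0, 6, 7, 9, and 10.
Neighbor pairs that are themselves tied: 11–0–7; 11–0–9; 11–0–10; 11–6–7; 11–6–10; 11–7–9; 11–9–10. Each forms one triangle with 11, for 7 in total.

7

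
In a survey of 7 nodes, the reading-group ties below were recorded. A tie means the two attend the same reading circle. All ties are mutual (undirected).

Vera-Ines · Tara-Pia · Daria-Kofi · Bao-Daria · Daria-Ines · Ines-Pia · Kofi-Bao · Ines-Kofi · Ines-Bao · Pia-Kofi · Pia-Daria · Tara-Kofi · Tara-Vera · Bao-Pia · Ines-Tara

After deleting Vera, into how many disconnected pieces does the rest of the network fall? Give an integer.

1

Vera's neighbors (Ines and Tara) remain reachable from one another through other ties, so the rest of the network stays in one piece.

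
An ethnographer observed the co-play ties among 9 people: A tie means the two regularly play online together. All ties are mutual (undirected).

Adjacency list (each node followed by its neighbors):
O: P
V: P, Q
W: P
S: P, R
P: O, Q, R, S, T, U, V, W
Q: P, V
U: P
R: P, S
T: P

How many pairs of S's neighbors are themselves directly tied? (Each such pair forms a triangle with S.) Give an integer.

S's neighbors: P and R.
Neighbor pairs that are themselves tied: S–P–R. Each forms one triangle with S, for 1 in total.

1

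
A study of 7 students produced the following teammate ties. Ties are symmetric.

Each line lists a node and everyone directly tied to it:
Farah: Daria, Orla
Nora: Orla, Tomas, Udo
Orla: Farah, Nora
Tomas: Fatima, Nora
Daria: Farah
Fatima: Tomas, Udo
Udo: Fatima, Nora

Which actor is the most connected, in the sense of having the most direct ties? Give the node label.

Nora

Degrees — Daria:1, Farah:2, Fatima:2, Nora:3, Orla:2, Tomas:2, Udo:2.
The maximum is 3, attained only by Nora.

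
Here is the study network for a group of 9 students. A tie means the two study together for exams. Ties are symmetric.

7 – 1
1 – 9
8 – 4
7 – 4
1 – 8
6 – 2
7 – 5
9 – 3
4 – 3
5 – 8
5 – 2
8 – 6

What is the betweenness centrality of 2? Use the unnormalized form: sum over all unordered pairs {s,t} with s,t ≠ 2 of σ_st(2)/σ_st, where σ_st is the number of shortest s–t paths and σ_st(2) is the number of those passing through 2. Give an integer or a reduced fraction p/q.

3/4

Pairs whose geodesics pass through 2 — 7–6: 1/4; 5–6: 1/2.
All other pairs contribute 0.
Summing the contributions gives betweenness(2) = 3/4.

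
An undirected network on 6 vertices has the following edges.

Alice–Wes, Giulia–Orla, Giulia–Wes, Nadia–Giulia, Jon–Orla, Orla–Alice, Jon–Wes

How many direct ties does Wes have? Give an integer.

Wes is directly tied to Alice, Giulia, and Jon. That is 3 neighbors, so the degree of Wes is 3.

3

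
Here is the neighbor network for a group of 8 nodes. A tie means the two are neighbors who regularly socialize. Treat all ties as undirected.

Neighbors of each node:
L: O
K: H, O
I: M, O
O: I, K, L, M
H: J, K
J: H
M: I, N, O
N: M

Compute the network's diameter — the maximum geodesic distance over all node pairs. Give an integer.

Eccentricity of each node (its greatest distance to any other): H:4, I:4, J:5, K:3, L:4, M:4, N:5, O:3.
The maximum eccentricity is 5, realized for instance by the pair N–J via N – M – O – K – H – J. So the diameter is 5.

5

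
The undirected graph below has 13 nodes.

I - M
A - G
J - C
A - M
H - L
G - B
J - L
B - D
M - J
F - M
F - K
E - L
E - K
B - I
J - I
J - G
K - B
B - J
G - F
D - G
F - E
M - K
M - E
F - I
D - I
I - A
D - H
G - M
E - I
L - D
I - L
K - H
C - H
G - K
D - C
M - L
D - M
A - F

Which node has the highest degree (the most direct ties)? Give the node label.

Degrees — A:4, B:5, C:3, D:7, E:5, F:6, G:7, H:4, I:8, J:6, K:6, L:6, M:9.
The maximum is 9, attained only by M.

M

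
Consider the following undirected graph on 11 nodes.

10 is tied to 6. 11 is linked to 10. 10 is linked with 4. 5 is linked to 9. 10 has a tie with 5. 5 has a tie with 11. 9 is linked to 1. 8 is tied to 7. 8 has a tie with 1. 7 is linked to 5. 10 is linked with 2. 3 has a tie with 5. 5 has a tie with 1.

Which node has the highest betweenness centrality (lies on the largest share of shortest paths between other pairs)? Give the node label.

5

Unnormalized betweenness of each node: 1:9/2, 2:0, 3:0, 4:0, 5:61/2, 6:0, 7:7/2, 8:1/2, 9:0, 10:24, 11:0.
5 has the largest value, 61/2, making it the main broker — the node through which the most shortest paths run.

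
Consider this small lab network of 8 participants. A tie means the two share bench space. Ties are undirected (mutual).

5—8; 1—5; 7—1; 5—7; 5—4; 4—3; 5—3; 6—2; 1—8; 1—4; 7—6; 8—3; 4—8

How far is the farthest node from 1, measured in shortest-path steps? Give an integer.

Distances from 1: 2:3, 3:2, 4:1, 5:1, 6:2, 7:1, 8:1.
The largest is 3 (to 2), so the eccentricity of 1 is 3.

3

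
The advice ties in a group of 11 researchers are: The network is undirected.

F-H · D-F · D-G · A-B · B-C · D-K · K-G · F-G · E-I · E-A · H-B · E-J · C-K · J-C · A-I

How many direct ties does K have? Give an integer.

K is directly tied to C, D, and G. That is 3 neighbors, so the degree of K is 3.

3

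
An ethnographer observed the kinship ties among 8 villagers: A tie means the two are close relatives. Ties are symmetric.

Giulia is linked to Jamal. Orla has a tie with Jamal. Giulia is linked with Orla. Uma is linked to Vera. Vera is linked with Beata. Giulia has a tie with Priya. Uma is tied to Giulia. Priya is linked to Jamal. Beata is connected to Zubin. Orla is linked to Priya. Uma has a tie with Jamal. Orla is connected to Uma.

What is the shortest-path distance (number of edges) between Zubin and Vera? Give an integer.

One shortest route is Zubin – Beata – Vera, which uses 2 edges, and Zubin and Vera are not directly tied, so nothing shorter exists. So d(Zubin,Vera) = 2.

2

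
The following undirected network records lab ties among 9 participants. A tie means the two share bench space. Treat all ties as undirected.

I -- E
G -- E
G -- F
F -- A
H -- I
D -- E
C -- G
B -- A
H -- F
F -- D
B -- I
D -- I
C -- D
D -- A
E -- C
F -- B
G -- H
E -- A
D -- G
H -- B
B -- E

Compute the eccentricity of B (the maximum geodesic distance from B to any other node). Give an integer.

2

Distances from B: A:1, C:2, D:2, E:1, F:1, G:2, H:1, I:1.
The largest is 2 (to C, D, and G), so the eccentricity of B is 2.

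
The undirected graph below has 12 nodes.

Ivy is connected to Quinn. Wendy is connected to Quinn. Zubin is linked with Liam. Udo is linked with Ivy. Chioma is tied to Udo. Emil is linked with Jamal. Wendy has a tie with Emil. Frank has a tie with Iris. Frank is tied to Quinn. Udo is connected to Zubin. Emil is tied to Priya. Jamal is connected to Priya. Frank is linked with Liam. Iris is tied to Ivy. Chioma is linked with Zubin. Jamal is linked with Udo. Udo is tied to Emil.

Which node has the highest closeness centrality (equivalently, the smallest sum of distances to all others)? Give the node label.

Farness (sum of distances to all others) for each node — Chioma:25, Emil:21, Frank:26, Iris:27, Ivy:21, Jamal:24, Liam:26, Priya:30, Quinn:23, Udo:18, Wendy:24, Zubin:23.
The smallest farness is 18, for Udo, so Udo has the highest closeness.

Udo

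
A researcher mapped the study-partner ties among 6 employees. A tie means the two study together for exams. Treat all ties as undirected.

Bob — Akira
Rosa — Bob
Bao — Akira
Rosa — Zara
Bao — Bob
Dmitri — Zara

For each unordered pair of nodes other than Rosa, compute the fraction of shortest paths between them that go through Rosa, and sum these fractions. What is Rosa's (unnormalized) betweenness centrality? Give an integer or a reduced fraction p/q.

Pairs whose geodesics pass through Rosa — Akira–Dmitri: 1; Akira–Zara: 1; Bao–Dmitri: 1; Bao–Zara: 1; Bob–Dmitri: 1; Bob–Zara: 1.
All other pairs contribute 0.
Summing the contributions gives betweenness(Rosa) = 6.

6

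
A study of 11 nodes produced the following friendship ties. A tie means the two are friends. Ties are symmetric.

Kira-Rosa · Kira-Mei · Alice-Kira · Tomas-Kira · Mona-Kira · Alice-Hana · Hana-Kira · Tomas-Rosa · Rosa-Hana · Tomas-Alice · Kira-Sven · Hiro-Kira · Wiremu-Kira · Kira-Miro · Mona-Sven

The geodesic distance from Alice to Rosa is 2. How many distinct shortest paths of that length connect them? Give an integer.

3

The shortest distance is 2. The length-2 paths are: Alice–Kira–Rosa; Alice–Tomas–Rosa; Alice–Hana–Rosa.
That gives 3 distinct shortest paths.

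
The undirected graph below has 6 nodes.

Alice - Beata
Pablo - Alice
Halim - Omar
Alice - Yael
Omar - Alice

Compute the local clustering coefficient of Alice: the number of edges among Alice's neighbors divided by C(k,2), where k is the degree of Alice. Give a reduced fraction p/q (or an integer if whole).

Alice's neighbors: Beata, Omar, Pablo, and Yael (k = 4).
Possible neighbor pairs: C(4,2) = 6. Edges among them: none → e = 0.
Clustering(Alice) = 0/6 = 0.

0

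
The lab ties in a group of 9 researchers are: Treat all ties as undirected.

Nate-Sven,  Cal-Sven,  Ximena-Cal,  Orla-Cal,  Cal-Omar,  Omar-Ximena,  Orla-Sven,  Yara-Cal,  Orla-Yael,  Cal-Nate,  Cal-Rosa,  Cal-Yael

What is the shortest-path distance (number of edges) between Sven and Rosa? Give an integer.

One shortest route is Sven – Cal – Rosa, which uses 2 edges, and Sven and Rosa are not directly tied, so nothing shorter exists. So d(Sven,Rosa) = 2.

2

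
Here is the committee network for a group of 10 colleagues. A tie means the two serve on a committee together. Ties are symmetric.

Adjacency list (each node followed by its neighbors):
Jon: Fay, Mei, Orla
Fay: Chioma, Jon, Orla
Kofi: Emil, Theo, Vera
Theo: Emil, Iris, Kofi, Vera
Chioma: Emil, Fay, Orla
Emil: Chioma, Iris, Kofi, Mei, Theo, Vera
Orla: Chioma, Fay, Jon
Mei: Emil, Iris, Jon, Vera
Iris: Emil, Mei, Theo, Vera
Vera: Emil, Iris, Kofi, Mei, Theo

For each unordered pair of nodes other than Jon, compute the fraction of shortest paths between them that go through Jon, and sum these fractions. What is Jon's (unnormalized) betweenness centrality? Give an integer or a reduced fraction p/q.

Pairs whose geodesics pass through Jon — Mei–Orla: 1; Mei–Fay: 1; Vera–Orla: 1/2; Vera–Fay: 1/2; Iris–Orla: 1/2; Iris–Fay: 1/2.
All other pairs contribute 0.
Summing the contributions gives betweenness(Jon) = 4.

4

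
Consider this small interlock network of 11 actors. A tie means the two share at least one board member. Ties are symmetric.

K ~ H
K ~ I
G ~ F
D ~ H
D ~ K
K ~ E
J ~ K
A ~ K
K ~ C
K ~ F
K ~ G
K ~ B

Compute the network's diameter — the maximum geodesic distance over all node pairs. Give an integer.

2

Eccentricity of each node (its greatest distance to any other): A:2, B:2, C:2, D:2, E:2, F:2, G:2, H:2, I:2, J:2, K:1.
The maximum eccentricity is 2, realized for instance by the pair F–E via F – K – E. So the diameter is 2.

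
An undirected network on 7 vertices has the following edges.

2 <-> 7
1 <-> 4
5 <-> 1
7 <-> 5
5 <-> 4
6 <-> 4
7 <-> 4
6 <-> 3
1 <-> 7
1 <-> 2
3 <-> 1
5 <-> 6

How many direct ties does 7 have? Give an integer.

4

7 is directly tied to 1, 2, 4, and 5. That is 4 neighbors, so the degree of 7 is 4.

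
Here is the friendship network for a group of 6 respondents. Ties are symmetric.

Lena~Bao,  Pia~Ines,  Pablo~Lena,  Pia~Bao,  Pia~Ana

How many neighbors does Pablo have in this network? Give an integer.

1

Pablo is directly tied to Lena. That is 1 neighbor, so the degree of Pablo is 1.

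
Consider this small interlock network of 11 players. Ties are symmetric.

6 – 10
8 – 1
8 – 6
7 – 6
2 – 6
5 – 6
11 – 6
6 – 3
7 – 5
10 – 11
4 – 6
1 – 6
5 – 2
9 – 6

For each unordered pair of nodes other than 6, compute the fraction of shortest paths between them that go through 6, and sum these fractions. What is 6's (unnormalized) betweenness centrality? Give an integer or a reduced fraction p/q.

Pairs whose geodesics pass through 6 — 7–3: 1; 7–10: 1; 7–8: 1; 7–4: 1; 7–1: 1; 7–2: 1/2; 7–9: 1; 7–11: 1; 3–5: 1; 3–10: 1; 3–8: 1; 3–4: 1; 3–1: 1; 3–2: 1 … (+27 more pairs).
All other pairs contribute 0.
Summing the contributions gives betweenness(6) = 81/2.

81/2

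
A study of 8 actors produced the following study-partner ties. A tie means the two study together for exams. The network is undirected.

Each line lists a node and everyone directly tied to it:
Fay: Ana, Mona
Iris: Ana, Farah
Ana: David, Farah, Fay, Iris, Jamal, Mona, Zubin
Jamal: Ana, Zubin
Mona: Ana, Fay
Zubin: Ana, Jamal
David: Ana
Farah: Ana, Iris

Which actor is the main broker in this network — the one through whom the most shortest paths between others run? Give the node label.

Unnormalized betweenness of each node: Ana:18, David:0, Farah:0, Fay:0, Iris:0, Jamal:0, Mona:0, Zubin:0.
Ana has the largest value, 18, making it the main broker — the node through which the most shortest paths run.

Ana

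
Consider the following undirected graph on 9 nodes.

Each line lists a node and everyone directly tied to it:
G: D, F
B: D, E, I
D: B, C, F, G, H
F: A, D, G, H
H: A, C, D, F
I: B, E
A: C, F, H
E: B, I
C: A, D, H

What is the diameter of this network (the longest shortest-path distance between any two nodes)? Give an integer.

Eccentricity of each node (its greatest distance to any other): A:4, B:3, C:3, D:2, E:4, F:3, G:3, H:3, I:4.
The maximum eccentricity is 4, realized for instance by the pair I–A via I – B – D – H – A. So the diameter is 4.

4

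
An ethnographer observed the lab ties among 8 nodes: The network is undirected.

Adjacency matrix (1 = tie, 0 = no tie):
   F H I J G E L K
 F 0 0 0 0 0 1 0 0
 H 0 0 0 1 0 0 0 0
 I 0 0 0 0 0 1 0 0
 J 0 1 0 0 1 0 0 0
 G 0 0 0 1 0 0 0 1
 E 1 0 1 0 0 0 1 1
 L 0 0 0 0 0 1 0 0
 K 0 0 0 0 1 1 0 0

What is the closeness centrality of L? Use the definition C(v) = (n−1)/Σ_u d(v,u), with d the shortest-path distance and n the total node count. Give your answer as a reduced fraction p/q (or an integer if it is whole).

7/19

Distances from L: E:1, F:2, G:3, H:5, I:2, J:4, K:2. Sum = 19.
n = 8, so closeness = 7/19.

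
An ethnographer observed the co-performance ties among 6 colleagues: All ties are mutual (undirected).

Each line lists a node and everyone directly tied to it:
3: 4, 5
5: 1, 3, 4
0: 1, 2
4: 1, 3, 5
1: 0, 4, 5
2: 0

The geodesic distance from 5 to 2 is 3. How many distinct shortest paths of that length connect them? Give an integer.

The shortest distance is 3, and the only length-3 path is 5–1–0–2. So there is exactly 1 shortest path.

1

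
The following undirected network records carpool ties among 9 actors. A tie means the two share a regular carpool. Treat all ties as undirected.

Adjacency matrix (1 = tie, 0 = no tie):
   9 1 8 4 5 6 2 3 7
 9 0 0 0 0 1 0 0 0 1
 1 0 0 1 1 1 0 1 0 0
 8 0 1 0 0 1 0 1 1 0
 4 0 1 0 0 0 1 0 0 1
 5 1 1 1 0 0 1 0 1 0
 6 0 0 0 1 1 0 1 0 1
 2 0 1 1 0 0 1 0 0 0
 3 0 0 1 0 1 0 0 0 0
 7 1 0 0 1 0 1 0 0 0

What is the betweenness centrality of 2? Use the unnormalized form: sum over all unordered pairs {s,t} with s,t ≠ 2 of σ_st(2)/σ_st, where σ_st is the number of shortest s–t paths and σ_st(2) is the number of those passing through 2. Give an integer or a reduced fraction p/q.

Pairs whose geodesics pass through 2 — 1–6: 1/3; 8–6: 1/2; 8–7: 1/4.
All other pairs contribute 0.
Summing the contributions gives betweenness(2) = 13/12.

13/12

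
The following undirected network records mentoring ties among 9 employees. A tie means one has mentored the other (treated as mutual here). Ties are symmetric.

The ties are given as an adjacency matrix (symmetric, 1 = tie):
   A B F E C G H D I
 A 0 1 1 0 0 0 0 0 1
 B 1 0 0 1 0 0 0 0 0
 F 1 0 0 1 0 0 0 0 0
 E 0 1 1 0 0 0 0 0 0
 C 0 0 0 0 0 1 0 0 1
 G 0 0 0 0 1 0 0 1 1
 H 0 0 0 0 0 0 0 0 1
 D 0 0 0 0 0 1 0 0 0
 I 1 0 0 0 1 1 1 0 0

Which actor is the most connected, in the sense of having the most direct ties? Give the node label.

Degrees — A:3, B:2, C:2, D:1, E:2, F:2, G:3, H:1, I:4.
The maximum is 4, attained only by I.

I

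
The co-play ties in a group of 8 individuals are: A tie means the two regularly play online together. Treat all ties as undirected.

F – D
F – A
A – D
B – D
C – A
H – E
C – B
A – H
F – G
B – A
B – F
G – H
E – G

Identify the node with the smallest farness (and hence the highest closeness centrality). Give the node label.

Farness (sum of distances to all others) for each node — A:9, B:11, C:14, D:12, E:15, F:10, G:12, H:11.
The smallest farness is 9, for A, so A has the highest closeness.

A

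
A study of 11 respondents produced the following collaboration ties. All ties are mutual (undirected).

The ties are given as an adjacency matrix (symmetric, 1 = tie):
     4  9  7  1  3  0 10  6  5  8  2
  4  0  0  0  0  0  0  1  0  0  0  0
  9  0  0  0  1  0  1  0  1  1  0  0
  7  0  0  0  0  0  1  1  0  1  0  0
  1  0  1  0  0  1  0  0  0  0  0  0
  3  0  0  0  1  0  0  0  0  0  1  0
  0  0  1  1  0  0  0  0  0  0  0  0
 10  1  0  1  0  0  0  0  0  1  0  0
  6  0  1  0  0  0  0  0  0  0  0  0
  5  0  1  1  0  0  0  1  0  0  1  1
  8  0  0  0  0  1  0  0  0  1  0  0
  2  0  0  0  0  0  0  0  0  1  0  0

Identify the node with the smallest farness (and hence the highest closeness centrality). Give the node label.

Farness (sum of distances to all others) for each node — 0:22, 1:23, 2:24, 3:25, 4:29, 5:15, 6:26, 7:20, 8:21, 9:17, 10:20.
The smallest farness is 15, for 5, so 5 has the highest closeness.

5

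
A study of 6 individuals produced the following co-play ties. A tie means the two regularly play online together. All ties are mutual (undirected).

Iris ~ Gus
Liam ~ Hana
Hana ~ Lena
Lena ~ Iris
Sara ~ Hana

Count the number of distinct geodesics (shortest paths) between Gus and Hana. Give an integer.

1

The shortest distance is 3, and the only length-3 path is Gus–Iris–Lena–Hana. So there is exactly 1 shortest path.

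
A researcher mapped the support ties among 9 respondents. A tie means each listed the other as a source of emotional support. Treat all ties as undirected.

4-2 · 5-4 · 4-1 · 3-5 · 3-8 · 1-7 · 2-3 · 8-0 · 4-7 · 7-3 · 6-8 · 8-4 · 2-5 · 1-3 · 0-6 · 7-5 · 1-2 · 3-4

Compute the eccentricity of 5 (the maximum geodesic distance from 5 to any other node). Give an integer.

Distances from 5: 0:3, 1:2, 2:1, 3:1, 4:1, 6:3, 7:1, 8:2.
The largest is 3 (to 0 and 6), so the eccentricity of 5 is 3.

3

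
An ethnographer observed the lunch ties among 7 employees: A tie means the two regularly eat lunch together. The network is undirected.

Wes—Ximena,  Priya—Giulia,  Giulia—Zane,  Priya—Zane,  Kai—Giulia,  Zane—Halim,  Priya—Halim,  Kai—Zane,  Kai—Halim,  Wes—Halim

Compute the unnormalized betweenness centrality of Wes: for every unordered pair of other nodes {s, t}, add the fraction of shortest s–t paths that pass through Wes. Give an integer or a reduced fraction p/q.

Pairs whose geodesics pass through Wes — Halim–Ximena: 1; Zane–Ximena: 1; Kai–Ximena: 1; Giulia–Ximena: 3/3; Priya–Ximena: 1.
All other pairs contribute 0.
Summing the contributions gives betweenness(Wes) = 5.

5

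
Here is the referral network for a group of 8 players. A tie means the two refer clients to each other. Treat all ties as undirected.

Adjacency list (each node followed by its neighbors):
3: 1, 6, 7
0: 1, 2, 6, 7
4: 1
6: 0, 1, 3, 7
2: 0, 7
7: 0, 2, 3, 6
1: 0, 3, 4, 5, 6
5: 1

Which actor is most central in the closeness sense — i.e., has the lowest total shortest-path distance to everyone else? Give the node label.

Farness (sum of distances to all others) for each node — 0:10, 1:9, 2:14, 3:11, 4:15, 5:15, 6:10, 7:12.
The smallest farness is 9, for 1, so 1 has the highest closeness.

1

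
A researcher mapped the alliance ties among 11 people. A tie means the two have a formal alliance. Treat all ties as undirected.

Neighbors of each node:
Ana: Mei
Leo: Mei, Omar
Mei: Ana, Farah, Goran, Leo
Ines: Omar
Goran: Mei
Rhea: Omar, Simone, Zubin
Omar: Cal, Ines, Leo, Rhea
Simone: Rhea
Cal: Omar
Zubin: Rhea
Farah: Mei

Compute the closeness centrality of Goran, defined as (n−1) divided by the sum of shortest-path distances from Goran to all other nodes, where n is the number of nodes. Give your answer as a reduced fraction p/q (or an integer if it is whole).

Distances from Goran: Ana:2, Cal:4, Farah:2, Ines:4, Leo:2, Mei:1, Omar:3, Rhea:4, Simone:5, Zubin:5. Sum = 32.
n = 11, so closeness = 10/32 = 5/16.

5/16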